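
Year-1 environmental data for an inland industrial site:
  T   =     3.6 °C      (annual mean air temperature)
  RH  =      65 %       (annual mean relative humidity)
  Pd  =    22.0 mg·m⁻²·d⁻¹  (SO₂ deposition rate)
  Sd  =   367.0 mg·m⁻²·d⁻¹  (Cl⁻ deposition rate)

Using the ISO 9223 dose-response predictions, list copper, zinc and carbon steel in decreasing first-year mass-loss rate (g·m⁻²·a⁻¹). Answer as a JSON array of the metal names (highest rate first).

["carbon steel", "zinc", "copper"]

copper: T≤10 °C ⇒ hinge +0.126·(3.6−10) = -0.8064
  sulphur-dioxide contribution → 0.2447 μm/a
  chloride contribution → 0.6252 μm/a
  total first-year rate 0.8699 μm/a
  mass loss = 0.8699 μm/a × 8.96 g/cm³ = 7.794 g·m⁻²·a⁻¹
zinc: temperature factor f = +0.038·(-6.4) = -0.2432
  sulphur-dioxide contribution → 0.7837 μm/a
  chloride contribution → 1.158 μm/a
  ⇒ r_corr(zinc) = 1.942 μm/a
  mass loss = 1.942 μm/a × 7.14 g/cm³ = 13.86 g·m⁻²·a⁻¹
carbon steel: f(T) = +0.150·(T−10) [T≤10 °C] = -0.9600
  sulphur-dioxide contribution → 12.41 μm/a
  chloride contribution → 39.16 μm/a
  total first-year rate 51.56 μm/a
  mass loss = 51.56 μm/a × 7.85 g/cm³ = 404.8 g·m⁻²·a⁻¹
Ordering by g·m⁻²·a⁻¹: carbon steel (405) > zinc (13.9) > copper (7.79)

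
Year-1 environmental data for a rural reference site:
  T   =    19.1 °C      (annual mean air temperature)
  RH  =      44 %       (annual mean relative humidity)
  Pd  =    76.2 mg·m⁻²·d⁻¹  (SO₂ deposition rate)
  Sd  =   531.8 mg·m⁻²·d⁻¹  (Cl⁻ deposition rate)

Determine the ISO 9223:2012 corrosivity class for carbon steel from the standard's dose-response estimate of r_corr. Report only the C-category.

carbon steel: temperature factor f = -0.054·(9.1) = -0.4914
  Pd branch = 1.77·Pd^0.52·e^(0.02·RH+f) = 24.85 μm/a
  Sd branch = 0.102·Sd^0.62·e^(0.033·RH+0.04·T) = 45.81 μm/a
  sum: 24.85 + 45.81 → r_corr = 70.66 μm/a
70.7 μm/a falls in (50, 80] for carbon steel → category C4

C4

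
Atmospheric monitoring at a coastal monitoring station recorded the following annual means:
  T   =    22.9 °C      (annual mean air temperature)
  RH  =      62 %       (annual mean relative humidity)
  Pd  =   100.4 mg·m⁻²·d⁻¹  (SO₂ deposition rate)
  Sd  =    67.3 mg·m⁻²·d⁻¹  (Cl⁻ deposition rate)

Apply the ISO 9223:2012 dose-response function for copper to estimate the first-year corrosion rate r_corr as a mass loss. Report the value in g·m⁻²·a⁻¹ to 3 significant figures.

r_corr = 10.4 g·m⁻²·a⁻¹

copper: f(T) = -0.080·(T−10) [T>10 °C] = -1.0320
  sulphur-dioxide contribution → 0.2428 μm/a
  chloride contribution → 0.914 μm/a
  total first-year rate 1.157 μm/a
Convert to mass loss: 1.157 μm/a × 8.96 g/cm³ = 10.36 g·m⁻²·a⁻¹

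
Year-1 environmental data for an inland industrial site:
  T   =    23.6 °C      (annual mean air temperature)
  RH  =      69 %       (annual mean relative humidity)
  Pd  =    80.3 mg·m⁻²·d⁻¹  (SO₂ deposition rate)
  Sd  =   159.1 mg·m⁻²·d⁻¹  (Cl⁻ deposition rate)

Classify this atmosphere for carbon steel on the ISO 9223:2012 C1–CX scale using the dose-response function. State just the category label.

C5

carbon steel: T>10 °C ⇒ hinge -0.054·(23.6−10) = -0.7344
  sulphur-dioxide contribution → 33.02 μm/a
  chloride contribution → 59.22 μm/a
  ⇒ r_corr(carbon steel) = 92.25 μm/a
Category bounds: 80…200 μm/a bracket r_corr ⇒ C5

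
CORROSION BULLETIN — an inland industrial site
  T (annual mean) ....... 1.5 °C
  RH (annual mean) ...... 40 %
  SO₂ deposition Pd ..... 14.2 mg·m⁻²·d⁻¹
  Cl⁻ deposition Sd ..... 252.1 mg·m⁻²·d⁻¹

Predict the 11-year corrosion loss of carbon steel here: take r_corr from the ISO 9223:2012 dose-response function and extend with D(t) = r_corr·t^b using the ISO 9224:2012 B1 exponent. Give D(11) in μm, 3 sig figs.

D(11) = 59.1 μm

carbon steel: T≤10 °C ⇒ hinge +0.150·(1.5−10) = -1.2750
  sulphur-dioxide contribution → 4.374 μm/a
  chloride contribution → 12.5 μm/a
  total first-year rate 16.87 μm/a
Power-law: D(11) = r_corr · 11^0.523
  D(11) = 16.87 × 11^0.523 = 16.87 × 3.505 = 59.14 μm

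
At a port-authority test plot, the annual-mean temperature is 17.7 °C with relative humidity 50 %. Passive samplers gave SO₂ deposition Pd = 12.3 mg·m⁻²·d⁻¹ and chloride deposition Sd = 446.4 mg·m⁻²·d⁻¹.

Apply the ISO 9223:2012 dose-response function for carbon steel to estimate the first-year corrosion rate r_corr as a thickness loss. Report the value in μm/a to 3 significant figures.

carbon steel: temperature factor f = -0.054·(7.7) = -0.4158
  sulphur-dioxide contribution → 11.71 μm/a
  chloride contribution → 47.37 μm/a
  ⇒ r_corr(carbon steel) = 59.08 μm/a

r_corr = 59.1 μm/a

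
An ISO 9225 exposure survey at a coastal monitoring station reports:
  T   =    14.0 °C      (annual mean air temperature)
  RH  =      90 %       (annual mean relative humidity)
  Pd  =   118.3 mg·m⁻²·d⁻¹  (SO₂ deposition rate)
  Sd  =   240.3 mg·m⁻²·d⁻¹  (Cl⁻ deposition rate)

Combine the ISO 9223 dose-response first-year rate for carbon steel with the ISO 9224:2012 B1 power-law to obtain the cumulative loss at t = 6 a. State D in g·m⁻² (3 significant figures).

carbon steel: T>10 °C ⇒ hinge -0.054·(14.0−10) = -0.2160
  SO₂ term: 1.77·118.3^0.52·exp(0.02·90-0.2160) = 103.2
  Cl⁻ term: 0.102·240.3^0.62·exp(0.033·90+0.04·14.0) = 104.2
  r_corr = 103.2 + 104.2 = 207.4 μm/a
Long-term exponent b (ISO 9224 Table 2, B1) = 0.523
  D(6) = 207.4 × 6^0.523 = 207.4 × 2.553 = 529.4 μm
  Mass loss = 529.4 μm × 7.85 g/cm³ = 4156 g·m⁻²

D(6) = 4.16e+03 g·m⁻²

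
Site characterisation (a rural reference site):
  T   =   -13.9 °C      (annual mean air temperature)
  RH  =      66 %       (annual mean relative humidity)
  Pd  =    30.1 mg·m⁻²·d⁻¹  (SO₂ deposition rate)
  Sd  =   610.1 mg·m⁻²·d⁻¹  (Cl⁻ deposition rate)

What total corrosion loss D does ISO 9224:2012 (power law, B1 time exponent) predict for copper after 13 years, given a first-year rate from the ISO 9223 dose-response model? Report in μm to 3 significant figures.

D(13) = 1.92 μm

copper: T≤10 °C ⇒ hinge +0.126·(-13.9−10) = -3.0114
  Pd branch = 0.0053·Pd^0.26·e^(0.059·RH+f) = 0.03105 μm/a
  Cl⁻ term: 0.01025·610.1^0.27·exp(0.036·66+0.049·-13.9) = 0.3154
  r_corr = 0.03105 + 0.3154 = 0.3465 μm/a
ISO 9224: D(t) = r_corr · t^b with b = 0.667 (copper, B1)
  D(13) = 0.3465 × 13^0.667 = 0.3465 × 5.534 = 1.917 μm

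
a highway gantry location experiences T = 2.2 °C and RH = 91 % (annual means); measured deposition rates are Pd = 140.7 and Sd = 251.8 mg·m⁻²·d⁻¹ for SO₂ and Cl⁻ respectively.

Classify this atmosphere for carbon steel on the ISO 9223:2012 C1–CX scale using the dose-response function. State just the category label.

carbon steel: f(T) = +0.150·(T−10) [T≤10 °C] = -1.1700
  SO₂ term: 1.77·140.7^0.52·exp(0.02·91-1.1700) = 44.4
  Cl⁻ term: 0.102·251.8^0.62·exp(0.033·91+0.04·2.2) = 69.13
  sum: 44.4 + 69.13 → r_corr = 113.5 μm/a
Category bounds: 80…200 μm/a bracket r_corr ⇒ C5

C5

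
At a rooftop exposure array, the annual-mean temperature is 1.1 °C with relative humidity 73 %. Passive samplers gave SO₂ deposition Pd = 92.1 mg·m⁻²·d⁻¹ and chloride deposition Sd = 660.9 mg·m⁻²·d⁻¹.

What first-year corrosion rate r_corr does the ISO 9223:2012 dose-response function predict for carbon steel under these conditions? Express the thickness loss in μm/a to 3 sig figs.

r_corr = 87.5 μm/a

carbon steel: temperature factor f = +0.150·(-8.9) = -1.3350
  SO₂ term: 1.77·92.1^0.52·exp(0.02·73-1.3350) = 21.07
  Cl⁻ term: 0.102·660.9^0.62·exp(0.033·73+0.04·1.1) = 66.44
  r_corr = 21.07 + 66.44 = 87.51 μm/a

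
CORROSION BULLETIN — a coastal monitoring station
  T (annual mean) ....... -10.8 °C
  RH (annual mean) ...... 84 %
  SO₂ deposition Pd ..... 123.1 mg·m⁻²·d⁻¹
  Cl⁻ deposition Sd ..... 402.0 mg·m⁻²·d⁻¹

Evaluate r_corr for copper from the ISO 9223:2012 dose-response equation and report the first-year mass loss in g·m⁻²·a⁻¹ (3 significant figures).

r_corr = 7.33 g·m⁻²·a⁻¹

copper: T≤10 °C ⇒ hinge +0.126·(-10.8−10) = -2.6208
  sulphur-dioxide contribution → 0.1914 μm/a
  chloride contribution → 0.6271 μm/a
  ⇒ r_corr(copper) = 0.8185 μm/a
Convert to mass loss: 0.8185 μm/a × 8.96 g/cm³ = 7.334 g·m⁻²·a⁻¹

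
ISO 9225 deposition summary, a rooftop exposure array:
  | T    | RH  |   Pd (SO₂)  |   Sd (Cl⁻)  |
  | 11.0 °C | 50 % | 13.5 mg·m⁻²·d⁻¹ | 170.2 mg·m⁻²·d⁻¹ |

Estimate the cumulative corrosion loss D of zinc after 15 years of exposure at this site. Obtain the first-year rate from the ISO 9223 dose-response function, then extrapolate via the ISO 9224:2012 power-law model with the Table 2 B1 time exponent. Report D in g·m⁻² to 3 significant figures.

zinc: T>10 °C ⇒ hinge -0.071·(11.0−10) = -0.0710
  SO₂ term: 0.0129·13.5^0.44·exp(0.046·50-0.0710) = 0.3767
  Sd branch = 0.0175·Sd^0.57·e^(0.008·RH+0.085·T) = 1.243 μm/a
  r_corr = 0.3767 + 1.243 = 1.62 μm/a
Power-law: D(15) = r_corr · 15^0.813
  D(15) = 1.62 × 15^0.813 = 1.62 × 9.04 = 14.64 μm
  Mass loss = 14.64 μm × 7.14 g/cm³ = 104.5 g·m⁻²

D(15) = 105 g·m⁻²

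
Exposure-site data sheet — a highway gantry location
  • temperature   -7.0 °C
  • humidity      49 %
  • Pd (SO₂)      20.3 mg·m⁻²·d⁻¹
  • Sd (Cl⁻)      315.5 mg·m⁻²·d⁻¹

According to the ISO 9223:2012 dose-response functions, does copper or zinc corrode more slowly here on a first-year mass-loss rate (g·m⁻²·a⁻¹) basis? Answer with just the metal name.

copper

copper: T≤10 °C ⇒ hinge +0.126·(-7.0−10) = -2.1420
  sulphur-dioxide contribution → 0.02452 μm/a
  chloride contribution → 0.2007 μm/a
  total first-year rate 0.2252 μm/a
  mass loss = 0.2252 μm/a × 8.96 g/cm³ = 2.018 g·m⁻²·a⁻¹
zinc: f(T) = +0.038·(T−10) [T≤10 °C] = -0.6460
  sulphur-dioxide contribution → 0.2422 μm/a
  chloride contribution → 0.3796 μm/a
  ⇒ r_corr(zinc) = 0.6218 μm/a
  mass loss = 0.6218 μm/a × 7.14 g/cm³ = 4.44 g·m⁻²·a⁻¹
Ordering by g·m⁻²·a⁻¹: zinc (4.44) > copper (2.02)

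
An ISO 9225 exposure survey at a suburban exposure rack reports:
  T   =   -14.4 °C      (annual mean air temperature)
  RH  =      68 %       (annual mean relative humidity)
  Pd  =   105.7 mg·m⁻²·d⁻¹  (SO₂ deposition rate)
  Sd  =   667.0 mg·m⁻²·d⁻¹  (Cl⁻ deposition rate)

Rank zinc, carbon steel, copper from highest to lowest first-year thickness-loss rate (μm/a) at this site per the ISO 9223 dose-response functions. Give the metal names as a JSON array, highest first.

zinc: f(T) = +0.038·(T−10) [T≤10 °C] = -0.9272
  sulphur-dioxide contribution → 0.9057 μm/a
  chloride contribution → 0.361 μm/a
  total first-year rate 1.267 μm/a
carbon steel: T≤10 °C ⇒ hinge +0.150·(-14.4−10) = -3.6600
  sulphur-dioxide contribution → 2.003 μm/a
  chloride contribution → 30.48 μm/a
  total first-year rate 32.48 μm/a
copper: temperature factor f = +0.126·(-24.4) = -3.0744
  sulphur-dioxide contribution → 0.04547 μm/a
  chloride contribution → 0.3388 μm/a
  total first-year rate 0.3843 μm/a
Ordering by μm/a: carbon steel (32.5) > zinc (1.27) > copper (0.384)

["carbon steel", "zinc", "copper"]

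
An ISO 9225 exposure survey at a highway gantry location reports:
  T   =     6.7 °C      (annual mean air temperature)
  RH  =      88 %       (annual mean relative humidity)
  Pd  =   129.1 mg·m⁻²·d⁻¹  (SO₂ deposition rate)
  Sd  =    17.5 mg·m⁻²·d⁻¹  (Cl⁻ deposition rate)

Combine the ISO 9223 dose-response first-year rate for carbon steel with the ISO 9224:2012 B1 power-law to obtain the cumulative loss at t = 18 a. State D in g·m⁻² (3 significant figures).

D(18) = 3.31e+03 g·m⁻²

carbon steel: temperature factor f = +0.150·(-3.3) = -0.4950
  sulphur-dioxide contribution → 78.53 μm/a
  chloride contribution → 14.35 μm/a
  total first-year rate 92.88 μm/a
Power-law: D(18) = r_corr · 18^0.523
  D(18) = 92.88 × 18^0.523 = 92.88 × 4.534 = 421.1 μm
  Mass loss = 421.1 μm × 7.85 g/cm³ = 3306 g·m⁻²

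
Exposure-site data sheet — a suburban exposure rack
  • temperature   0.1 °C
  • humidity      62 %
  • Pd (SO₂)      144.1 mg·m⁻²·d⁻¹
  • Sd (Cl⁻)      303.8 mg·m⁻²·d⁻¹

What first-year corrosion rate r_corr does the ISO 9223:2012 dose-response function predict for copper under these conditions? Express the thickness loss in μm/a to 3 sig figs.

r_corr = 0.664 μm/a

copper: T≤10 °C ⇒ hinge +0.126·(0.1−10) = -1.2474
  SO₂ term: 0.0053·144.1^0.26·exp(0.059·62-1.2474) = 0.215
  Cl⁻ term: 0.01025·303.8^0.27·exp(0.036·62+0.049·0.1) = 0.4493
  sum: 0.215 + 0.4493 → r_corr = 0.6643 μm/a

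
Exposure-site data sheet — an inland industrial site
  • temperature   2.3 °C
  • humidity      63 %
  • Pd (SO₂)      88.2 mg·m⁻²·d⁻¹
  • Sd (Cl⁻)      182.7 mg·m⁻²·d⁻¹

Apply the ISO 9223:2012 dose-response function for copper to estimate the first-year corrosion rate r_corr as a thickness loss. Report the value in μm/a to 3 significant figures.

r_corr = 0.717 μm/a

copper: temperature factor f = +0.126·(-7.7) = -0.9702
  sulphur-dioxide contribution → 0.2649 μm/a
  chloride contribution → 0.4522 μm/a
  total first-year rate 0.717 μm/a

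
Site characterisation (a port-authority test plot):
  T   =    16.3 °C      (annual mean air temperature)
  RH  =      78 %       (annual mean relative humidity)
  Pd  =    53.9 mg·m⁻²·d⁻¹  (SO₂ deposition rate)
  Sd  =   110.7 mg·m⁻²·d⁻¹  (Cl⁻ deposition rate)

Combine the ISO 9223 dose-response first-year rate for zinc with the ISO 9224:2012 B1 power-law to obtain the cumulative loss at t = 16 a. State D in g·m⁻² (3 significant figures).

D(16) = 247 g·m⁻²

zinc: T>10 °C ⇒ hinge -0.071·(16.3−10) = -0.4473
  SO₂ term: 0.0129·53.9^0.44·exp(0.046·78-0.4473) = 1.724
  Sd branch = 0.0175·Sd^0.57·e^(0.008·RH+0.085·T) = 1.909 μm/a
  sum: 1.724 + 1.909 → r_corr = 3.633 μm/a
ISO 9224: D(t) = r_corr · t^b with b = 0.813 (zinc, B1)
  D(16) = 3.633 × 16^0.813 = 3.633 × 9.527 = 34.61 μm
  Mass loss = 34.61 μm × 7.14 g/cm³ = 247.1 g·m⁻²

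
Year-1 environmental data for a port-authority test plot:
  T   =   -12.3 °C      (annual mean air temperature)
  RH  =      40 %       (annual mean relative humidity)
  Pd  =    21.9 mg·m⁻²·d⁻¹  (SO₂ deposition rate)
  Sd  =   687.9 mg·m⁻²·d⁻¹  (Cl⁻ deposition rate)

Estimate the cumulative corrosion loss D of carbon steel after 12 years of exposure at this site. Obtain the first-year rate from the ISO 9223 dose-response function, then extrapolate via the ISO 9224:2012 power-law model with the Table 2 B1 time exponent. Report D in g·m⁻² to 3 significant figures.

carbon steel: f(T) = +0.150·(T−10) [T≤10 °C] = -3.3450
  Pd branch = 1.77·Pd^0.52·e^(0.02·RH+f) = 0.6914 μm/a
  Sd branch = 0.102·Sd^0.62·e^(0.033·RH+0.04·T) = 13.41 μm/a
  r_corr = 0.6914 + 13.41 = 14.1 μm/a
ISO 9224: D(t) = r_corr · t^b with b = 0.523 (carbon steel, B1)
  D(12) = 14.1 × 12^0.523 = 14.1 × 3.668 = 51.73 μm
  Mass loss = 51.73 μm × 7.85 g/cm³ = 406 g·m⁻²

D(12) = 406 g·m⁻²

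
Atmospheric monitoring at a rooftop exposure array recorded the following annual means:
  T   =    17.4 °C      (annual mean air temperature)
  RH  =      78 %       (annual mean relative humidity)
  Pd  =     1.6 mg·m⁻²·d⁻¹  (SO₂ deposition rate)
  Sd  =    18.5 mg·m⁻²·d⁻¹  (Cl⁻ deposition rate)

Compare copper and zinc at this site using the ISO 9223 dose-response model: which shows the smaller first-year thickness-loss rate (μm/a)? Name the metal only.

copper: f(T) = -0.080·(T−10) [T>10 °C] = -0.5920
  SO₂ term: 0.0053·1.6^0.26·exp(0.059·78-0.5920) = 0.3303
  Sd branch = 0.01025·Sd^0.27·e^(0.036·RH+0.049·T) = 0.8763 μm/a
  sum: 0.3303 + 0.8763 → r_corr = 1.207 μm/a
zinc: temperature factor f = -0.071·(7.4) = -0.5254
  SO₂ term: 0.0129·1.6^0.44·exp(0.046·78-0.5254) = 0.3392
  Sd branch = 0.0175·Sd^0.57·e^(0.008·RH+0.085·T) = 0.7562 μm/a
  r_corr = 0.3392 + 0.7562 = 1.095 μm/a
Ordering by μm/a: copper (1.21) > zinc (1.1)

zinc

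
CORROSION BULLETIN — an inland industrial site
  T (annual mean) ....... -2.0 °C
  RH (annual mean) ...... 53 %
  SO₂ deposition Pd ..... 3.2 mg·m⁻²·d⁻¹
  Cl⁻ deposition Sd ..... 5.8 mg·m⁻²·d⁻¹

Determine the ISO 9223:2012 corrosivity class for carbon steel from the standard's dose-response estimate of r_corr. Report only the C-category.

carbon steel: temperature factor f = +0.150·(-12.0) = -1.8000
  SO₂ term: 1.77·3.2^0.52·exp(0.02·53-1.8000) = 1.546
  Sd branch = 0.102·Sd^0.62·e^(0.033·RH+0.04·T) = 1.61 μm/a
  sum: 1.546 + 1.61 → r_corr = 3.156 μm/a
ISO 9223 Table 2 (carbon steel): 1.3 < 3.16 ≤ 25 μm/a ⇒ C2

C2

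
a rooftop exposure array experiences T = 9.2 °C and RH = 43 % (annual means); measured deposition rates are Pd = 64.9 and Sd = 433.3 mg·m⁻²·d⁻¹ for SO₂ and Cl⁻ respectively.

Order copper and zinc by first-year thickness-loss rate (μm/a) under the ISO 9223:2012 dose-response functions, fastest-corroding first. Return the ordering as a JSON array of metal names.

["zinc", "copper"]

copper: T≤10 °C ⇒ hinge +0.126·(9.2−10) = -0.1008
  Pd branch = 0.0053·Pd^0.26·e^(0.059·RH+f) = 0.1793 μm/a
  Cl⁻ term: 0.01025·433.3^0.27·exp(0.036·43+0.049·9.2) = 0.3897
  sum: 0.1793 + 0.3897 → r_corr = 0.569 μm/a
zinc: f(T) = +0.038·(T−10) [T≤10 °C] = -0.0304
  SO₂ term: 0.0129·64.9^0.44·exp(0.046·43-0.0304) = 0.5673
  Sd branch = 0.0175·Sd^0.57·e^(0.008·RH+0.085·T) = 1.718 μm/a
  sum: 0.5673 + 1.718 → r_corr = 2.285 μm/a
Ordering by μm/a: zinc (2.29) > copper (0.569)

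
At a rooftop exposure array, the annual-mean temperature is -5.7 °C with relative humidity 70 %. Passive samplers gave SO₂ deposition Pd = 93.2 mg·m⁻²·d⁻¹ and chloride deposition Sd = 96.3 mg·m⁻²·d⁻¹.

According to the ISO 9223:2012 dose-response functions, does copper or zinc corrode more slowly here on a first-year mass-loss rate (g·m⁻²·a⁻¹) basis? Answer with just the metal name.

copper

copper: T≤10 °C ⇒ hinge +0.126·(-5.7−10) = -1.9782
  SO₂ term: 0.0053·93.2^0.26·exp(0.059·70-1.9782) = 0.1482
  Sd branch = 0.01025·Sd^0.27·e^(0.036·RH+0.049·T) = 0.3307 μm/a
  sum: 0.1482 + 0.3307 → r_corr = 0.4789 μm/a
  mass loss = 0.4789 μm/a × 8.96 g/cm³ = 4.291 g·m⁻²·a⁻¹
zinc: T≤10 °C ⇒ hinge +0.038·(-5.7−10) = -0.5966
  SO₂ term: 0.0129·93.2^0.44·exp(0.046·70-0.5966) = 1.308
  Sd branch = 0.0175·Sd^0.57·e^(0.008·RH+0.085·T) = 0.255 μm/a
  r_corr = 1.308 + 0.255 = 1.563 μm/a
  mass loss = 1.563 μm/a × 7.14 g/cm³ = 11.16 g·m⁻²·a⁻¹
Ordering by g·m⁻²·a⁻¹: zinc (11.2) > copper (4.29)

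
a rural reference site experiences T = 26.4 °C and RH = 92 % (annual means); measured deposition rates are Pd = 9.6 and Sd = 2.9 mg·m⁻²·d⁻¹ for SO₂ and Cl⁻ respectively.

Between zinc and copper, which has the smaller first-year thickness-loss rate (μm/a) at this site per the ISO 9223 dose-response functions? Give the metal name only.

zinc: temperature factor f = -0.071·(16.4) = -1.1644
  sulphur-dioxide contribution → 0.7499 μm/a
  chloride contribution → 0.6321 μm/a
  total first-year rate 1.382 μm/a
copper: T>10 °C ⇒ hinge -0.080·(26.4−10) = -1.3120
  sulphur-dioxide contribution → 0.5851 μm/a
  chloride contribution → 1.367 μm/a
  total first-year rate 1.952 μm/a
Ordering by μm/a: copper (1.95) > zinc (1.38)

zinc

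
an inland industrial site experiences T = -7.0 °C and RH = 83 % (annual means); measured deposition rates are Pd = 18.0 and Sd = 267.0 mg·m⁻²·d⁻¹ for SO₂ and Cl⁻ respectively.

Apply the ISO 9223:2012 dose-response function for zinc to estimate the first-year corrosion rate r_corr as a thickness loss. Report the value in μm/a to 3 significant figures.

zinc: temperature factor f = +0.038·(-17.0) = -0.6460
  sulphur-dioxide contribution → 1.098 μm/a
  chloride contribution → 0.453 μm/a
  ⇒ r_corr(zinc) = 1.551 μm/a

r_corr = 1.55 μm/a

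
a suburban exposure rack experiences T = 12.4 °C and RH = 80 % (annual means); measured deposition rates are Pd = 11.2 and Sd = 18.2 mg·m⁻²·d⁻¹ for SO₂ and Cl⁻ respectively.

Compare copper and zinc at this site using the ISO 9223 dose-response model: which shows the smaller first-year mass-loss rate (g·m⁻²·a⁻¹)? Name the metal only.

copper: temperature factor f = -0.080·(2.4) = -0.1920
  Pd branch = 0.0053·Pd^0.26·e^(0.059·RH+f) = 0.9195 μm/a
  Sd branch = 0.01025·Sd^0.27·e^(0.036·RH+0.049·T) = 0.7338 μm/a
  r_corr = 0.9195 + 0.7338 = 1.653 μm/a
  mass loss = 1.653 μm/a × 8.96 g/cm³ = 14.81 g·m⁻²·a⁻¹
zinc: temperature factor f = -0.071·(2.4) = -0.1704
  SO₂ term: 0.0129·11.2^0.44·exp(0.046·80-0.1704) = 1.249
  Sd branch = 0.0175·Sd^0.57·e^(0.008·RH+0.085·T) = 0.4977 μm/a
  sum: 1.249 + 0.4977 → r_corr = 1.746 μm/a
  mass loss = 1.746 μm/a × 7.14 g/cm³ = 12.47 g·m⁻²·a⁻¹
Ordering by g·m⁻²·a⁻¹: copper (14.8) > zinc (12.5)

zinc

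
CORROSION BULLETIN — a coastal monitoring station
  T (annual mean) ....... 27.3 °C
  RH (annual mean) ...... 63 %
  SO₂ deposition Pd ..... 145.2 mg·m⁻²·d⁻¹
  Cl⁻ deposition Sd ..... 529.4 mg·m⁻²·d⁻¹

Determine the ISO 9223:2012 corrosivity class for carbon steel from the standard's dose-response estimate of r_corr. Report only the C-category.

carbon steel: temperature factor f = -0.054·(17.3) = -0.9342
  Pd branch = 1.77·Pd^0.52·e^(0.02·RH+f) = 32.64 μm/a
  Sd branch = 0.102·Sd^0.62·e^(0.033·RH+0.04·T) = 118.7 μm/a
  sum: 32.64 + 118.7 → r_corr = 151.3 μm/a
151 μm/a falls in (80, 200] for carbon steel → category C5

C5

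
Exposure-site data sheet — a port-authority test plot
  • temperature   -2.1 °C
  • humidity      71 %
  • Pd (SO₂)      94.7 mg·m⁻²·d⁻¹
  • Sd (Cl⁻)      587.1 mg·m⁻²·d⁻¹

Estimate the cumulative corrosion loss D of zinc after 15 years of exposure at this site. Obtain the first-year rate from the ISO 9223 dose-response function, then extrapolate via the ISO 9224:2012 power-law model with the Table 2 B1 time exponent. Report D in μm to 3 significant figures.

zinc: T≤10 °C ⇒ hinge +0.038·(-2.1−10) = -0.4598
  Pd branch = 0.0129·Pd^0.44·e^(0.046·RH+f) = 1.581 μm/a
  Sd branch = 0.0175·Sd^0.57·e^(0.008·RH+0.085·T) = 0.9781 μm/a
  sum: 1.581 + 0.9781 → r_corr = 2.559 μm/a
ISO 9224: D(t) = r_corr · t^b with b = 0.813 (zinc, B1)
  D(15) = 2.559 × 15^0.813 = 2.559 × 9.04 = 23.13 μm

D(15) = 23.1 μm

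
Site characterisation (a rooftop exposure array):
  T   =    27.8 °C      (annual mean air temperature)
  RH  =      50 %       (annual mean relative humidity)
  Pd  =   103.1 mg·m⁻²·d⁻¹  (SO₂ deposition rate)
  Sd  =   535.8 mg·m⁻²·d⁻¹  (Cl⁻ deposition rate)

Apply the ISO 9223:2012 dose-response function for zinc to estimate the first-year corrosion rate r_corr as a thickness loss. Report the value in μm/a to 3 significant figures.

r_corr = 10.2 μm/a

zinc: temperature factor f = -0.071·(17.8) = -1.2638
  SO₂ term: 0.0129·103.1^0.44·exp(0.046·50-1.2638) = 0.2795
  Cl⁻ term: 0.0175·535.8^0.57·exp(0.008·50+0.085·27.8) = 9.966
  r_corr = 0.2795 + 9.966 = 10.25 μm/a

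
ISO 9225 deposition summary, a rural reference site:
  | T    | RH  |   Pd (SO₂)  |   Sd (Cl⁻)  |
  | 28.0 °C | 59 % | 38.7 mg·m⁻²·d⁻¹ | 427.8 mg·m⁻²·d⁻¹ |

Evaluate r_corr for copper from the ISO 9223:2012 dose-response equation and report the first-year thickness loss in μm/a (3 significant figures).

r_corr = 1.84 μm/a

copper: temperature factor f = -0.080·(18.0) = -1.4400
  sulphur-dioxide contribution → 0.1056 μm/a
  chloride contribution → 1.736 μm/a
  ⇒ r_corr(copper) = 1.841 μm/a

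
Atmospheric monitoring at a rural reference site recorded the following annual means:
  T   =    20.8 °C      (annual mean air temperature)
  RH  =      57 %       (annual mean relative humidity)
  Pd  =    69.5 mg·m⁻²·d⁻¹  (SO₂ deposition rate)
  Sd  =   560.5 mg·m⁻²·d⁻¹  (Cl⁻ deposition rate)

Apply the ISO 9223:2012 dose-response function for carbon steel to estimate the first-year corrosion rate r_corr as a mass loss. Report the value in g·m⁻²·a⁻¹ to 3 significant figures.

carbon steel: f(T) = -0.054·(T−10) [T>10 °C] = -0.5832
  SO₂ term: 1.77·69.5^0.52·exp(0.02·57-0.5832) = 28.03
  Cl⁻ term: 0.102·560.5^0.62·exp(0.033·57+0.04·20.8) = 77.8
  sum: 28.03 + 77.8 → r_corr = 105.8 μm/a
Convert to mass loss: 105.8 μm/a × 7.85 g/cm³ = 830.7 g·m⁻²·a⁻¹

r_corr = 831 g·m⁻²·a⁻¹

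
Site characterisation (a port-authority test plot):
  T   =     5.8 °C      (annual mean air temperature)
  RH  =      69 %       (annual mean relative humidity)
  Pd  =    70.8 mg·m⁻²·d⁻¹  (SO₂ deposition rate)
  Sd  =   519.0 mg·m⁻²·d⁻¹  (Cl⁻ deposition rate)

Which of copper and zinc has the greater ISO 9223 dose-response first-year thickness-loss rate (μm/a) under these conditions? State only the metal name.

copper: T≤10 °C ⇒ hinge +0.126·(5.8−10) = -0.5292
  Pd branch = 0.0053·Pd^0.26·e^(0.059·RH+f) = 0.5539 μm/a
  Sd branch = 0.01025·Sd^0.27·e^(0.036·RH+0.049·T) = 0.8831 μm/a
  r_corr = 0.5539 + 0.8831 = 1.437 μm/a
zinc: f(T) = +0.038·(T−10) [T≤10 °C] = -0.1596
  Pd branch = 0.0129·Pd^0.44·e^(0.046·RH+f) = 1.713 μm/a
  Sd branch = 0.0175·Sd^0.57·e^(0.008·RH+0.085·T) = 1.756 μm/a
  sum: 1.713 + 1.756 → r_corr = 3.469 μm/a
Ordering by μm/a: zinc (3.47) > copper (1.44)

zinc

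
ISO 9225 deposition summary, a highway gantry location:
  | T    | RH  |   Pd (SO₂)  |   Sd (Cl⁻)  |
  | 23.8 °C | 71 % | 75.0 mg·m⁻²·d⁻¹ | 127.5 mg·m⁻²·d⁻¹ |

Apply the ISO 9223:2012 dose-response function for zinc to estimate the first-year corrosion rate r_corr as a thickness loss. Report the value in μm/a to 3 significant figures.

r_corr = 4.55 μm/a

zinc: f(T) = -0.071·(T−10) [T>10 °C] = -0.9798
  sulphur-dioxide contribution → 0.8482 μm/a
  chloride contribution → 3.702 μm/a
  ⇒ r_corr(zinc) = 4.55 μm/a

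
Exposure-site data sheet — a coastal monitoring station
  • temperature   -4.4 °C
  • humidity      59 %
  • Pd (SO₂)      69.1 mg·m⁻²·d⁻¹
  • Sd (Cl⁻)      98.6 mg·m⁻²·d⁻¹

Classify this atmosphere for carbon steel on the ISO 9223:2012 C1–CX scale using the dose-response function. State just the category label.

carbon steel: f(T) = +0.150·(T−10) [T≤10 °C] = -2.1600
  sulphur-dioxide contribution → 6.01 μm/a
  chloride contribution → 10.33 μm/a
  total first-year rate 16.34 μm/a
ISO 9223 Table 2 (carbon steel): 1.3 < 16.3 ≤ 25 μm/a ⇒ C2

C2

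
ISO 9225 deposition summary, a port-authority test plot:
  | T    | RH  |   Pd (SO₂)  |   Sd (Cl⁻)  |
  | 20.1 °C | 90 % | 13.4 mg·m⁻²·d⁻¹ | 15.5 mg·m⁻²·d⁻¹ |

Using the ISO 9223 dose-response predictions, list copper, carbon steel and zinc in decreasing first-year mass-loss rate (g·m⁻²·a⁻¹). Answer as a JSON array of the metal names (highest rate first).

copper: temperature factor f = -0.080·(10.1) = -0.8080
  Pd branch = 0.0053·Pd^0.26·e^(0.059·RH+f) = 0.9387 μm/a
  Sd branch = 0.01025·Sd^0.27·e^(0.036·RH+0.049·T) = 1.469 μm/a
  sum: 0.9387 + 1.469 → r_corr = 2.407 μm/a
  mass loss = 2.407 μm/a × 8.96 g/cm³ = 21.57 g·m⁻²·a⁻¹
carbon steel: T>10 °C ⇒ hinge -0.054·(20.1−10) = -0.5454
  SO₂ term: 1.77·13.4^0.52·exp(0.02·90-0.5454) = 23.93
  Sd branch = 0.102·Sd^0.62·e^(0.033·RH+0.04·T) = 24.3 μm/a
  sum: 23.93 + 24.3 → r_corr = 48.23 μm/a
  mass loss = 48.23 μm/a × 7.85 g/cm³ = 378.6 g·m⁻²·a⁻¹
zinc: T>10 °C ⇒ hinge -0.071·(20.1−10) = -0.7171
  Pd branch = 0.0129·Pd^0.44·e^(0.046·RH+f) = 1.239 μm/a
  Cl⁻ term: 0.0175·15.5^0.57·exp(0.008·90+0.085·20.1) = 0.9467
  r_corr = 1.239 + 0.9467 = 2.186 μm/a
  mass loss = 2.186 μm/a × 7.14 g/cm³ = 15.61 g·m⁻²·a⁻¹
Ordering by g·m⁻²·a⁻¹: carbon steel (379) > copper (21.6) > zinc (15.6)

["carbon steel", "copper", "zinc"]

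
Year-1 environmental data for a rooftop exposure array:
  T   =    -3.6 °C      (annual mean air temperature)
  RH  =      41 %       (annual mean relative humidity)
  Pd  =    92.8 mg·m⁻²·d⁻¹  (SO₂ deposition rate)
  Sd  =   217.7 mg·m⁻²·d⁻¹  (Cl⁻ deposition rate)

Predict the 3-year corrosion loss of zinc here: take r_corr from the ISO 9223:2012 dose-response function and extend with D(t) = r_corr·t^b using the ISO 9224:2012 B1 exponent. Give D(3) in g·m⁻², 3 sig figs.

zinc: T≤10 °C ⇒ hinge +0.038·(-3.6−10) = -0.5168
  SO₂ term: 0.0129·92.8^0.44·exp(0.046·41-0.5168) = 0.3723
  Sd branch = 0.0175·Sd^0.57·e^(0.008·RH+0.085·T) = 0.3847 μm/a
  sum: 0.3723 + 0.3847 → r_corr = 0.7571 μm/a
Long-term exponent b (ISO 9224 Table 2, B1) = 0.813
  D(3) = 0.7571 × 3^0.813 = 0.7571 × 2.443 = 1.849 μm
  Mass loss = 1.849 μm × 7.14 g/cm³ = 13.21 g·m⁻²

D(3) = 13.2 g·m⁻²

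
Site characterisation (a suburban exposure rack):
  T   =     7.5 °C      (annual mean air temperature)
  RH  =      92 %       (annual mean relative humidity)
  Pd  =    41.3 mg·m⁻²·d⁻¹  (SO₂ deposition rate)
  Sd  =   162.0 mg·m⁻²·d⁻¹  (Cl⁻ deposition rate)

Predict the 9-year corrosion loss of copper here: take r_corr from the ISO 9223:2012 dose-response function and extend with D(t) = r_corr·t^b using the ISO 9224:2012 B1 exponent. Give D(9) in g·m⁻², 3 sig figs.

D(9) = 152 g·m⁻²

copper: T≤10 °C ⇒ hinge +0.126·(7.5−10) = -0.3150
  SO₂ term: 0.0053·41.3^0.26·exp(0.059·92-0.3150) = 2.317
  Cl⁻ term: 0.01025·162.0^0.27·exp(0.036·92+0.049·7.5) = 1.604
  r_corr = 2.317 + 1.604 = 3.922 μm/a
ISO 9224: D(t) = r_corr · t^b with b = 0.667 (copper, B1)
  D(9) = 3.922 × 9^0.667 = 3.922 × 4.33 = 16.98 μm
  Mass loss = 16.98 μm × 8.96 g/cm³ = 152.1 g·m⁻²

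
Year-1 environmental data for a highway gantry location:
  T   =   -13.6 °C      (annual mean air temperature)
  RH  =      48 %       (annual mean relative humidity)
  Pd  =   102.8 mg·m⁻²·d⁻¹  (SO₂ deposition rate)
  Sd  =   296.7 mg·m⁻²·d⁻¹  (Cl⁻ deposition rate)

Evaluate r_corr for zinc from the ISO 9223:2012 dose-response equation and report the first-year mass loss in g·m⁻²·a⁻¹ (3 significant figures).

zinc: f(T) = +0.038·(T−10) [T≤10 °C] = -0.8968
  SO₂ term: 0.0129·102.8^0.44·exp(0.046·48-0.8968) = 0.3675
  Sd branch = 0.0175·Sd^0.57·e^(0.008·RH+0.085·T) = 0.2075 μm/a
  sum: 0.3675 + 0.2075 → r_corr = 0.575 μm/a
Convert to mass loss: 0.575 μm/a × 7.14 g/cm³ = 4.106 g·m⁻²·a⁻¹

r_corr = 4.11 g·m⁻²·a⁻¹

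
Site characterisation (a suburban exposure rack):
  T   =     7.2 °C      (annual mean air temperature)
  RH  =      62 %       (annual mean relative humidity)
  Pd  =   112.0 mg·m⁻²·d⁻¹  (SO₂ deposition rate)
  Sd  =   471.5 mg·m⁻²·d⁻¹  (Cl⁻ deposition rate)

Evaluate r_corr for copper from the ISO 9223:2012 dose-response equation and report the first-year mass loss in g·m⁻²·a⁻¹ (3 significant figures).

copper: f(T) = +0.126·(T−10) [T≤10 °C] = -0.3528
  SO₂ term: 0.0053·112.0^0.26·exp(0.059·62-0.3528) = 0.4926
  Cl⁻ term: 0.01025·471.5^0.27·exp(0.036·62+0.049·7.2) = 0.7164
  sum: 0.4926 + 0.7164 → r_corr = 1.209 μm/a
Convert to mass loss: 1.209 μm/a × 8.96 g/cm³ = 10.83 g·m⁻²·a⁻¹

r_corr = 10.8 g·m⁻²·a⁻¹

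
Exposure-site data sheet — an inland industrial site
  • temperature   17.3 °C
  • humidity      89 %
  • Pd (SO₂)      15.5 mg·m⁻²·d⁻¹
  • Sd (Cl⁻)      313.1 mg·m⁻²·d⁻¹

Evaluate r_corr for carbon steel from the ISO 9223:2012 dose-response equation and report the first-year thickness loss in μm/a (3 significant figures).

carbon steel: T>10 °C ⇒ hinge -0.054·(17.3−10) = -0.3942
  sulphur-dioxide contribution → 29.43 μm/a
  chloride contribution → 135.5 μm/a
  ⇒ r_corr(carbon steel) = 164.9 μm/a

r_corr = 165 μm/a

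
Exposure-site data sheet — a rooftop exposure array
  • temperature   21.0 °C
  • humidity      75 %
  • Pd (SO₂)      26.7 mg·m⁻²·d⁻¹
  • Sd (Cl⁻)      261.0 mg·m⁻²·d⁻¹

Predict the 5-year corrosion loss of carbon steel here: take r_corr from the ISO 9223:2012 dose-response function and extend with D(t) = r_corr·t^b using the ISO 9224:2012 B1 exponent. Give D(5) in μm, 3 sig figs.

carbon steel: f(T) = -0.054·(T−10) [T>10 °C] = -0.5940
  SO₂ term: 1.77·26.7^0.52·exp(0.02·75-0.5940) = 24.17
  Sd branch = 0.102·Sd^0.62·e^(0.033·RH+0.04·T) = 88.43 μm/a
  r_corr = 24.17 + 88.43 = 112.6 μm/a
Long-term exponent b (ISO 9224 Table 2, B1) = 0.523
  D(5) = 112.6 × 5^0.523 = 112.6 × 2.32 = 261.3 μm

D(5) = 261 μm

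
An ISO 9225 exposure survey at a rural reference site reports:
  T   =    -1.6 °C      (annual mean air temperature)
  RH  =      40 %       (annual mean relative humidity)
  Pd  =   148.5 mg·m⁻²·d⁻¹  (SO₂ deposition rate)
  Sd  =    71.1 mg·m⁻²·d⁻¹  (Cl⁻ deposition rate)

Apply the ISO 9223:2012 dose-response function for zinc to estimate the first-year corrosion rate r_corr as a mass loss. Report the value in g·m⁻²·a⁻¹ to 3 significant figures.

zinc: f(T) = +0.038·(T−10) [T≤10 °C] = -0.4408
  sulphur-dioxide contribution → 0.4719 μm/a
  chloride contribution → 0.2391 μm/a
  ⇒ r_corr(zinc) = 0.7109 μm/a
Convert to mass loss: 0.7109 μm/a × 7.14 g/cm³ = 5.076 g·m⁻²·a⁻¹

r_corr = 5.08 g·m⁻²·a⁻¹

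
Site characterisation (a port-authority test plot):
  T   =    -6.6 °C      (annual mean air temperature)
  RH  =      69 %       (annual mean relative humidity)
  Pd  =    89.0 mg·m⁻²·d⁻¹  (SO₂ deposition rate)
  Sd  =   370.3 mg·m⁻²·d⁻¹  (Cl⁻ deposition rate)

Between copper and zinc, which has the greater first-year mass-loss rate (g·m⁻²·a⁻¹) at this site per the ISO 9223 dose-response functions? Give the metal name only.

zinc

copper: f(T) = +0.126·(T−10) [T≤10 °C] = -2.0916
  Pd branch = 0.0053·Pd^0.26·e^(0.059·RH+f) = 0.1232 μm/a
  Sd branch = 0.01025·Sd^0.27·e^(0.036·RH+0.049·T) = 0.4391 μm/a
  sum: 0.1232 + 0.4391 → r_corr = 0.5623 μm/a
  mass loss = 0.5623 μm/a × 8.96 g/cm³ = 5.039 g·m⁻²·a⁻¹
zinc: f(T) = +0.038·(T−10) [T≤10 °C] = -0.6308
  Pd branch = 0.0129·Pd^0.44·e^(0.046·RH+f) = 1.183 μm/a
  Cl⁻ term: 0.0175·370.3^0.57·exp(0.008·69+0.085·-6.6) = 0.5049
  sum: 1.183 + 0.5049 → r_corr = 1.687 μm/a
  mass loss = 1.687 μm/a × 7.14 g/cm³ = 12.05 g·m⁻²·a⁻¹
Ordering by g·m⁻²·a⁻¹: zinc (12) > copper (5.04)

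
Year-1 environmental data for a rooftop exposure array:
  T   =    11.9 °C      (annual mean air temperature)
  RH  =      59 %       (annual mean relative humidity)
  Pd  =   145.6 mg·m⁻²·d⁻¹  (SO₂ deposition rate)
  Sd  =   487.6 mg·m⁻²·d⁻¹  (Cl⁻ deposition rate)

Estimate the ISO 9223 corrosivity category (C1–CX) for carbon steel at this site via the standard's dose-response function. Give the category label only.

C5

carbon steel: temperature factor f = -0.054·(1.9) = -0.1026
  SO₂ term: 1.77·145.6^0.52·exp(0.02·59-0.1026) = 69.3
  Sd branch = 0.102·Sd^0.62·e^(0.033·RH+0.04·T) = 53.39 μm/a
  sum: 69.3 + 53.39 → r_corr = 122.7 μm/a
123 μm/a falls in (80, 200] for carbon steel → category C5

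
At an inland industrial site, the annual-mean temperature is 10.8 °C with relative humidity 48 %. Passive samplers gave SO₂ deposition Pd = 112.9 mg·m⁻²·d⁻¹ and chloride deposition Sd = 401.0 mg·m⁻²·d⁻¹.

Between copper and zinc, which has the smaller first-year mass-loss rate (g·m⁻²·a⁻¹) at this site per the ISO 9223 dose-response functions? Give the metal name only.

copper: T>10 °C ⇒ hinge -0.080·(10.8−10) = -0.0640
  sulphur-dioxide contribution → 0.2885 μm/a
  chloride contribution → 0.4942 μm/a
  total first-year rate 0.7826 μm/a
  mass loss = 0.7826 μm/a × 8.96 g/cm³ = 7.012 g·m⁻²·a⁻¹
zinc: T>10 °C ⇒ hinge -0.071·(10.8−10) = -0.0568
  sulphur-dioxide contribution → 0.8872 μm/a
  chloride contribution → 1.96 μm/a
  ⇒ r_corr(zinc) = 2.847 μm/a
  mass loss = 2.847 μm/a × 7.14 g/cm³ = 20.33 g·m⁻²·a⁻¹
Ordering by g·m⁻²·a⁻¹: zinc (20.3) > copper (7.01)

copper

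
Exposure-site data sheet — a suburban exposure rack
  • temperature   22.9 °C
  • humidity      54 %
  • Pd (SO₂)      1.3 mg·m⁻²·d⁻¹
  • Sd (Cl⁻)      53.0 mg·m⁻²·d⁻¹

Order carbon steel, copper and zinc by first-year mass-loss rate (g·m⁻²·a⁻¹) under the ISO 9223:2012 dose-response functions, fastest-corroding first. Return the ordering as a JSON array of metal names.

carbon steel: f(T) = -0.054·(T−10) [T>10 °C] = -0.6966
  Pd branch = 1.77·Pd^0.52·e^(0.02·RH+f) = 2.977 μm/a
  Cl⁻ term: 0.102·53.0^0.62·exp(0.033·54+0.04·22.9) = 17.76
  r_corr = 2.977 + 17.76 = 20.73 μm/a
  mass loss = 20.73 μm/a × 7.85 g/cm³ = 162.8 g·m⁻²·a⁻¹
copper: T>10 °C ⇒ hinge -0.080·(22.9−10) = -1.0320
  Pd branch = 0.0053·Pd^0.26·e^(0.059·RH+f) = 0.04891 μm/a
  Cl⁻ term: 0.01025·53.0^0.27·exp(0.036·54+0.049·22.9) = 0.6425
  sum: 0.04891 + 0.6425 → r_corr = 0.6914 μm/a
  mass loss = 0.6914 μm/a × 8.96 g/cm³ = 6.195 g·m⁻²·a⁻¹
zinc: temperature factor f = -0.071·(12.9) = -0.9159
  SO₂ term: 0.0129·1.3^0.44·exp(0.046·54-0.9159) = 0.06946
  Cl⁻ term: 0.0175·53.0^0.57·exp(0.008·54+0.085·22.9) = 1.815
  sum: 0.06946 + 1.815 → r_corr = 1.884 μm/a
  mass loss = 1.884 μm/a × 7.14 g/cm³ = 13.45 g·m⁻²·a⁻¹
Ordering by g·m⁻²·a⁻¹: carbon steel (163) > zinc (13.5) > copper (6.19)

["carbon steel", "zinc", "copper"]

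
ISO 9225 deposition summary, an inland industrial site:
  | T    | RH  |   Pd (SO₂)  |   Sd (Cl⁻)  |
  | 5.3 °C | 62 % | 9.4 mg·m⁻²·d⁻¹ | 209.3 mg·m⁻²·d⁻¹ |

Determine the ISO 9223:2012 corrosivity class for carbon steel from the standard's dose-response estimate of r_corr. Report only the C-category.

C3

carbon steel: T≤10 °C ⇒ hinge +0.150·(5.3−10) = -0.7050
  sulphur-dioxide contribution → 9.691 μm/a
  chloride contribution → 26.8 μm/a
  ⇒ r_corr(carbon steel) = 36.49 μm/a
ISO 9223 Table 2 (carbon steel): 25 < 36.5 ≤ 50 μm/a ⇒ C3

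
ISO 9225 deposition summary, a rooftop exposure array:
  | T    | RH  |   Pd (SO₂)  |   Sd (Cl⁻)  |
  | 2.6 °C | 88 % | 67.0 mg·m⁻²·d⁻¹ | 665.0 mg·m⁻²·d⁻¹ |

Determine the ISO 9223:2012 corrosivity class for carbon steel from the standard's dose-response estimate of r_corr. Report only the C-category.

C5

carbon steel: f(T) = +0.150·(T−10) [T≤10 °C] = -1.1100
  sulphur-dioxide contribution → 30.19 μm/a
  chloride contribution → 116.2 μm/a
  total first-year rate 146.4 μm/a
ISO 9223 Table 2 (carbon steel): 80 < 146 ≤ 200 μm/a ⇒ C5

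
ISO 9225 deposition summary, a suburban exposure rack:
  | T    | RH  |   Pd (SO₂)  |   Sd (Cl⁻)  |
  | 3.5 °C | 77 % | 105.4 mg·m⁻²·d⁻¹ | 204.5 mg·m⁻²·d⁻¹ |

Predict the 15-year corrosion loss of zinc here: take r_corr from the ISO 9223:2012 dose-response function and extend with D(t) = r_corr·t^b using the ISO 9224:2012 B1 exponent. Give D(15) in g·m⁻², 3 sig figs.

zinc: temperature factor f = +0.038·(-6.5) = -0.2470
  Pd branch = 0.0129·Pd^0.44·e^(0.046·RH+f) = 2.702 μm/a
  Sd branch = 0.0175·Sd^0.57·e^(0.008·RH+0.085·T) = 0.9054 μm/a
  r_corr = 2.702 + 0.9054 = 3.607 μm/a
Power-law: D(15) = r_corr · 15^0.813
  D(15) = 3.607 × 15^0.813 = 3.607 × 9.04 = 32.61 μm
  Mass loss = 32.61 μm × 7.14 g/cm³ = 232.8 g·m⁻²

D(15) = 233 g·m⁻²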